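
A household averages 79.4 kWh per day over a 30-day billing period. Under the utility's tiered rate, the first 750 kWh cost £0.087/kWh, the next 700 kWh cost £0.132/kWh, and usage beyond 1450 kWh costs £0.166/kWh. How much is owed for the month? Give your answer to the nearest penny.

£312.36

Usage = 79.4 kWh/day × 30 days = 2382 kWh
First 750 kWh × £0.087 = £65.25
Next 700 kWh × £0.132 = £92.40
Remaining 932 kWh × £0.166 = £154.71
Total = £312.36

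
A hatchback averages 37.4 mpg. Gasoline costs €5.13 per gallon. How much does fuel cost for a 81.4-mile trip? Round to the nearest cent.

€11.17

Fuel = 81.4 mi / 37.4 mpg = 2.176 gal
Cost = 2.176 gal × €5.13/gal = €11.17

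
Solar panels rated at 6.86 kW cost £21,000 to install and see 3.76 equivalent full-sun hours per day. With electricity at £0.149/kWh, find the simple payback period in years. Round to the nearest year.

Daily generation = 6.86 kW × 3.76 h = 25.79 kWh
Annual generation = 25.79 × 365 = 9414.7 kWh
Annual savings = 9414.7 × £0.149 = £1,402.78
Payback = £21,000 / £1,402.78 = 15 years

15 years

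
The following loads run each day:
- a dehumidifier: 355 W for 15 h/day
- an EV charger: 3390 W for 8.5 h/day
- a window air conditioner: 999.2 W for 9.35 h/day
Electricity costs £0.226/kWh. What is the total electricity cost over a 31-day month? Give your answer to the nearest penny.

£304.64

dehumidifier: 355 W × 15 h × 31 d = 165,075 Wh = 165.1 kWh
EV charger: 3390 W × 8.5 h × 31 d = 893,265 Wh = 893.3 kWh
window air conditioner: 999.2 W × 9.35 h × 31 d = 289,618 Wh = 289.6 kWh
Total energy = 165.1 + 893.3 + 289.6 = 1,348 kWh
Cost = 1,348 kWh × £0.226 = £304.64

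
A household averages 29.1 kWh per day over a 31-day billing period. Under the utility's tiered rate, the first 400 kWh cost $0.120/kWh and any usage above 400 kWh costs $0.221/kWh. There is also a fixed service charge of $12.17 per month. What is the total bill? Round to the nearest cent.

$171.13

Usage = 29.1 kWh/day × 31 days = 902.1 kWh
First 400 kWh × $0.120 = $48.00
Remaining 502.1 kWh × $0.221 = $110.96
Energy charge = $158.96; + service $12.17 = $171.13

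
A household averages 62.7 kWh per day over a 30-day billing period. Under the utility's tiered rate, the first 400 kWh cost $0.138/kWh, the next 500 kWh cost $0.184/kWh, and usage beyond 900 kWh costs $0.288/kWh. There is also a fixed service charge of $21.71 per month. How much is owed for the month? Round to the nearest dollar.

$451

Usage = 62.7 kWh/day × 30 days = 1881 kWh
First 400 kWh × $0.138 = $55.20
Next 500 kWh × $0.184 = $92.00
Remaining 981 kWh × $0.288 = $282.53
Energy charge = $429.73; + service $21.71 = $451.44 ≈ $451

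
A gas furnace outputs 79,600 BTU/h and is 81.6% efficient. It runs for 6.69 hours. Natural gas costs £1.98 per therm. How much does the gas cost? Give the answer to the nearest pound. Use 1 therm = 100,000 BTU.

£13

Heat delivered = 79,600 BTU/h × 6.69 h = 532,524 BTU
Gas input = 532,524 / 0.816 = 652,603 BTU
= 652,603 / 100,000 = 6.526 therm
Cost = 6.526 × £1.98/therm = £12.92 ≈ £13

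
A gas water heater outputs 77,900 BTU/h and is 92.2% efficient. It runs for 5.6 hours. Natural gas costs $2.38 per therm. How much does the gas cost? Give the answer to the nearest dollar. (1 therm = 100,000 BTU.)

Heat delivered = 77,900 BTU/h × 5.6 h = 436,240 BTU
Gas input = 436,240 / 0.922 = 473,145 BTU
= 473,145 / 100,000 = 4.731 therm
Cost = 4.731 × $2.38/therm = $11.26 ≈ $11

$11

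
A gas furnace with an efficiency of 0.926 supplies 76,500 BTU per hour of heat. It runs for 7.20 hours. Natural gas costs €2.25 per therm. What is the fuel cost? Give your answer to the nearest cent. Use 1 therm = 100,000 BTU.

Heat delivered = 76,500 BTU/h × 7.20 h = 550,800 BTU
Gas input = 550,800 / 0.926 = 594,816 BTU
= 594,816 / 100,000 = 5.948 therm
Cost = 5.948 × €2.25/therm = €13.38

€13.38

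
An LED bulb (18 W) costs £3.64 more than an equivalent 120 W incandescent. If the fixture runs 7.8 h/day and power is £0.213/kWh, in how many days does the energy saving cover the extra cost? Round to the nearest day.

Power saved = 120 − 18 = 102 W
Daily energy saved = 102 W × 7.8 h = 795.6 Wh = 0.7956 kWh
Daily savings = 0.7956 × £0.213 = £0.1695
Payback = £3.64 / £0.1695 per day = 21.48 days

21 days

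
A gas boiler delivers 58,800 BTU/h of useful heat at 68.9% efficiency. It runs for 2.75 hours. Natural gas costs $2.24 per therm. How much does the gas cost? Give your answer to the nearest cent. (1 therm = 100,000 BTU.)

Heat delivered = 58,800 BTU/h × 2.75 h = 161,700 BTU
Gas input = 161,700 / 0.689 = 234,688 BTU
= 234,688 / 100,000 = 2.347 therm
Cost = 2.347 × $2.24/therm = $5.26

$5.26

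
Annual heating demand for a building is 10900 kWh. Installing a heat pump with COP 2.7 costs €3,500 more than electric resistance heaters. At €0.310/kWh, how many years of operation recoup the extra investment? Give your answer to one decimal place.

1.6 years

Resistance: 10900 kWh × €0.310 = €3,379.00/yr
Heat pump: 10900 / 2.7 = 4037 kWh in → × €0.310 = €1,251.48/yr
Annual savings = €2,127.52
Payback = €3,500 / €2,127.52 = 1.65 years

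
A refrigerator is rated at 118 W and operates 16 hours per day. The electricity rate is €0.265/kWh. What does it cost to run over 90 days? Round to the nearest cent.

€45.03

Energy = 118 W × 16 h/day × 90 days = 169,920 Wh = 169.9 kWh
Cost = 169.9 kWh × €0.265/kWh = €45.03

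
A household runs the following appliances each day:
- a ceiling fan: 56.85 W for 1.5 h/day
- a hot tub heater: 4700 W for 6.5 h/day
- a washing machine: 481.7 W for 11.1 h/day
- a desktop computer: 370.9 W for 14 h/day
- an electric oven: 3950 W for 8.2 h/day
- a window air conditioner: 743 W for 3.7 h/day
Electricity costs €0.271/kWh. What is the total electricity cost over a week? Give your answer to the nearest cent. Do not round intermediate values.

€144.77

ceiling fan: 56.85 W × 1.5 h × 7 d = 597 Wh = 0.5969 kWh
hot tub heater: 4700 W × 6.5 h × 7 d = 213,850 Wh = 213.8 kWh
washing machine: 481.7 W × 11.1 h × 7 d = 37,428 Wh = 37.43 kWh
desktop computer: 370.9 W × 14 h × 7 d = 36,348 Wh = 36.35 kWh
electric oven: 3950 W × 8.2 h × 7 d = 226,730 Wh = 226.7 kWh
window air conditioner: 743 W × 3.7 h × 7 d = 19,244 Wh = 19.24 kWh
Total energy = 0.5969 + 213.8 + 37.43 + 36.35 + 226.7 + 19.24 = 534.2 kWh
Cost = 534.2 kWh × €0.271 = €144.77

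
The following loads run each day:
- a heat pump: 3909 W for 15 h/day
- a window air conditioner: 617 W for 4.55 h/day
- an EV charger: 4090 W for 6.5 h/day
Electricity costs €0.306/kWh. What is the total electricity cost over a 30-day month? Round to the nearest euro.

heat pump: 3909 W × 15 h × 30 d = 1,759,050 Wh = 1,759 kWh
window air conditioner: 617 W × 4.55 h × 30 d = 84,220 Wh = 84.22 kWh
EV charger: 4090 W × 6.5 h × 30 d = 797,550 Wh = 797.5 kWh
Total energy = 1,759 + 84.22 + 797.5 = 2,641 kWh
Cost = 2,641 kWh × €0.306 = €808.09 ≈ €808

€808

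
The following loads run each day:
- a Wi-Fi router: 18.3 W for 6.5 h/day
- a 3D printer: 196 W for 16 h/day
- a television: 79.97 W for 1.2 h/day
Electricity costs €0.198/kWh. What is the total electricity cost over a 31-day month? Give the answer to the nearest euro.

Wi-Fi router: 18.3 W × 6.5 h × 31 d = 3,687 Wh = 3.687 kWh
3D printer: 196 W × 16 h × 31 d = 97,216 Wh = 97.22 kWh
television: 79.97 W × 1.2 h × 31 d = 2,975 Wh = 2.975 kWh
Total energy = 3.687 + 97.22 + 2.975 = 103.9 kWh
Cost = 103.9 kWh × €0.198 = €20.57 ≈ €21

€21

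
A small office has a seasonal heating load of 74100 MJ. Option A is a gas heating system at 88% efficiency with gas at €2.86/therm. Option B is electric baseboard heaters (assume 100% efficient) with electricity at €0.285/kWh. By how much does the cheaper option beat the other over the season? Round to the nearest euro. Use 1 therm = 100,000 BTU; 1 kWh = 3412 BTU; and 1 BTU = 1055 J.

€3584

Heat load = 74100 MJ = 74,100,000,000 J / 1055 = 70,236,967 BTU
Gas: input = 70,236,967 / 0.88 = 79,814,735 BTU = 798.1 therm → 798.1 × €2.86 = €2,282.70
Electric: 70,236,967 BTU / 3412 = 20,590 kWh → × €0.285 = €5,866.80
Difference = |€2,282.70 − €5,866.80| = €3,584.10 ≈ €3584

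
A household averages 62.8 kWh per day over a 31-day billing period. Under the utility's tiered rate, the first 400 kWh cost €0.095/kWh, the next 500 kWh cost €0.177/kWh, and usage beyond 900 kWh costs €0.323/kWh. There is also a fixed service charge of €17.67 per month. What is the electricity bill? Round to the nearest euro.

Usage = 62.8 kWh/day × 31 days = 1946.8 kWh
First 400 kWh × €0.095 = €38.00
Next 500 kWh × €0.177 = €88.50
Remaining 1046.8 kWh × €0.323 = €338.12
Energy charge = €464.62; + service €17.67 = €482.29 ≈ €482

€482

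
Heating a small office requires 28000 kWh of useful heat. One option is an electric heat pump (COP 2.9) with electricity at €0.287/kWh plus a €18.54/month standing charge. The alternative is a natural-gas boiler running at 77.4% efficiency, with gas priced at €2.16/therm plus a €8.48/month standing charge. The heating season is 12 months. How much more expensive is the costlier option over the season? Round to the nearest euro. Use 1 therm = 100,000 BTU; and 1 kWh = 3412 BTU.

€226

Heat load = 28000 kWh × 3412 = 95,536,000 BTU
Gas: input = 95,536,000 / 0.774 = 123,431,525 BTU = 1,234 therm → 1,234 × €2.16 = €2,666.12; + 12 × €8.48 standing = €2,767.88
Heat pump: 95,536,000 BTU / 3412 = 28,000 kWh heat; / 2.9 = 9,655 kWh in → × €0.287 = €2,771.03; + 12 × €18.54 standing = €2,993.51
Difference = |€2,767.88 − €2,993.51| = €225.63 ≈ €226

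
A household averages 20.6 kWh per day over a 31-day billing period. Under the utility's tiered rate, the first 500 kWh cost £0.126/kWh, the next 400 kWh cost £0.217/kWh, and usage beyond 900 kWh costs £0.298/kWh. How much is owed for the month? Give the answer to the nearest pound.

£93

Usage = 20.6 kWh/day × 31 days = 638.6 kWh
First 500 kWh × £0.126 = £63.00
Next 138.6 kWh × £0.217 = £30.08
Remaining tier: 0 kWh (not reached)
Total = £93.08 ≈ £93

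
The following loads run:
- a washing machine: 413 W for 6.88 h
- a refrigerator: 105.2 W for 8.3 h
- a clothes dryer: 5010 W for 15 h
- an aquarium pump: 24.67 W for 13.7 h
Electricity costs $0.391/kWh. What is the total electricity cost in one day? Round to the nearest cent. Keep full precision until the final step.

$30.97

washing machine: 413 W × 6.88 h = 2,841 Wh = 2.841 kWh
refrigerator: 105.2 W × 8.3 h = 873 Wh = 0.8732 kWh
clothes dryer: 5010 W × 15 h = 75,150 Wh = 75.15 kWh
aquarium pump: 24.67 W × 13.7 h = 338 Wh = 0.338 kWh
Total energy = 2.841 + 0.8732 + 75.15 + 0.338 = 79.2 kWh
Cost = 79.2 kWh × $0.391 = $30.97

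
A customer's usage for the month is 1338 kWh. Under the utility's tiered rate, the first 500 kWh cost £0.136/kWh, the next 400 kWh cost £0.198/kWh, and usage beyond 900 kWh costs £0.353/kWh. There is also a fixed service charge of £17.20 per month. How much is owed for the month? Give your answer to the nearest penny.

£319.01

First 500 kWh × £0.136 = £68.00
Next 400 kWh × £0.198 = £79.20
Remaining 438 kWh × £0.353 = £154.61
Energy charge = £301.81; + service £17.20 = £319.01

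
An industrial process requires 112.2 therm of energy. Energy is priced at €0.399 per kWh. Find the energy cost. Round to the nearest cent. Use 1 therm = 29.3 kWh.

112.2 therm × (29.3 kWh/therm) = 3,287 kWh
Cost = 3,287 kWh × €0.399/kWh = €1,311.70

€1311.70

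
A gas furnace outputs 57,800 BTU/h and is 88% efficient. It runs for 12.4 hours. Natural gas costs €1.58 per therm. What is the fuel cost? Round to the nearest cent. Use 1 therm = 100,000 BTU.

€12.87

Heat delivered = 57,800 BTU/h × 12.4 h = 716,720 BTU
Gas input = 716,720 / 0.88 = 814,455 BTU
= 814,455 / 100,000 = 8.145 therm
Cost = 8.145 × €1.58/therm = €12.87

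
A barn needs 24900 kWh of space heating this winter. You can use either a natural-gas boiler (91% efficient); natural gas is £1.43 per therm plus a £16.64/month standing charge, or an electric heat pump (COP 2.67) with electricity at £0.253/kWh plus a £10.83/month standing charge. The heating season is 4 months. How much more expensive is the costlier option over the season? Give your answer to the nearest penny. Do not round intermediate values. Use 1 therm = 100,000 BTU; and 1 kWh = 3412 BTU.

Heat load = 24900 kWh × 3412 = 84,958,800 BTU
Gas: input = 84,958,800 / 0.91 = 93,361,319 BTU = 933.6 therm → 933.6 × £1.43 = £1,335.07; + 4 × £16.64 standing = £1,401.63
Heat pump: 84,958,800 BTU / 3412 = 24,900 kWh heat; / 2.67 = 9,326 kWh in → × £0.253 = £2,359.44; + 4 × £10.83 standing = £2,402.76
Difference = |£1,401.63 − £2,402.76| = £1,001.13

£1001.13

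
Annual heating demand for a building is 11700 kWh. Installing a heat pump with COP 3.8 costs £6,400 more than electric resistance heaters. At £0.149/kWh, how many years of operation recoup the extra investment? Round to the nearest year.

Resistance: 11700 kWh × £0.149 = £1,743.30/yr
Heat pump: 11700 / 3.8 = 3079 kWh in → × £0.149 = £458.76/yr
Annual savings = £1,284.54
Payback = £6,400 / £1,284.54 = 4.98 years

5 years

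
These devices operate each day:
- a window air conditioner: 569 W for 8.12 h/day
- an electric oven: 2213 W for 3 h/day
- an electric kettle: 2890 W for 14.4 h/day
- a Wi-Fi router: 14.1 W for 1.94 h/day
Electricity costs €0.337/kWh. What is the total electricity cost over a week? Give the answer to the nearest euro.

€125

window air conditioner: 569 W × 8.12 h × 7 d = 32,342 Wh = 32.34 kWh
electric oven: 2213 W × 3 h × 7 d = 46,473 Wh = 46.47 kWh
electric kettle: 2890 W × 14.4 h × 7 d = 291,312 Wh = 291.3 kWh
Wi-Fi router: 14.1 W × 1.94 h × 7 d = 191 Wh = 0.1915 kWh
Total energy = 32.34 + 46.47 + 291.3 + 0.1915 = 370.3 kWh
Cost = 370.3 kWh × €0.337 = €124.80 ≈ €125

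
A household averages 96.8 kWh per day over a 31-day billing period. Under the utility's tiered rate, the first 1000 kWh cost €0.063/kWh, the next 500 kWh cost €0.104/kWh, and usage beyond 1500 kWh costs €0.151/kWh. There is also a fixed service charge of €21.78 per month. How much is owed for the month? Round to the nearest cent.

Usage = 96.8 kWh/day × 31 days = 3000.8 kWh
First 1000 kWh × €0.063 = €63.00
Next 500 kWh × €0.104 = €52.00
Remaining 1500.8 kWh × €0.151 = €226.62
Energy charge = €341.62; + service €21.78 = €363.40

€363.40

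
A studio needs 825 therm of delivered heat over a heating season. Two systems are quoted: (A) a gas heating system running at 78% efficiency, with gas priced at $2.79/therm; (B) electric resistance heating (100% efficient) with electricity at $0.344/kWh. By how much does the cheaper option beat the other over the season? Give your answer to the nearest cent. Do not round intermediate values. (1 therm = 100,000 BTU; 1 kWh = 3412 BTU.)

$5366.74

Heat load = 825 therm × 100,000 = 82,500,000 BTU
Gas: input = 82,500,000 / 0.78 = 105,769,231 BTU = 1,058 therm → 1,058 × $2.79 = $2,950.96
Electric: 82,500,000 BTU / 3412 = 24,180 kWh → × $0.344 = $8,317.70
Difference = |$2,950.96 − $8,317.70| = $5,366.74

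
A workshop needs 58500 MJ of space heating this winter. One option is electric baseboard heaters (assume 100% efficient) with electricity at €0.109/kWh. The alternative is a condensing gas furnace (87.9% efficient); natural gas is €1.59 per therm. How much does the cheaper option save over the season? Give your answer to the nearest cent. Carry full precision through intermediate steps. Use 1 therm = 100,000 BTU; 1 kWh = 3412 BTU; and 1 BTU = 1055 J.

Heat load = 58500 MJ = 58,500,000,000 J / 1055 = 55,450,237 BTU
Gas: input = 55,450,237 / 0.879 = 63,083,319 BTU = 630.8 therm → 630.8 × €1.59 = €1,003.02
Electric: 55,450,237 BTU / 3412 = 16,250 kWh → × €0.109 = €1,771.42
Difference = |€1,003.02 − €1,771.42| = €768.39

€768.39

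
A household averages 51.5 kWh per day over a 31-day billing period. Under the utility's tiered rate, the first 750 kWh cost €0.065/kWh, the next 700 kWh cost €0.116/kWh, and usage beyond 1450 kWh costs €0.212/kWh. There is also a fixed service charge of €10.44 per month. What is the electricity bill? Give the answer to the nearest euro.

€171

Usage = 51.5 kWh/day × 31 days = 1596.5 kWh
First 750 kWh × €0.065 = €48.75
Next 700 kWh × €0.116 = €81.20
Remaining 146.5 kWh × €0.212 = €31.06
Energy charge = €161.01; + service €10.44 = €171.45 ≈ €171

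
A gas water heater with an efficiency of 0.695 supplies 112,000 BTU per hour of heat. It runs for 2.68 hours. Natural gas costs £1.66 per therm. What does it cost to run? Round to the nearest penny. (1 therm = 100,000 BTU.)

£7.17

Heat delivered = 112,000 BTU/h × 2.68 h = 300,160 BTU
Gas input = 300,160 / 0.695 = 431,885 BTU
= 431,885 / 100,000 = 4.319 therm
Cost = 4.319 × £1.66/therm = £7.17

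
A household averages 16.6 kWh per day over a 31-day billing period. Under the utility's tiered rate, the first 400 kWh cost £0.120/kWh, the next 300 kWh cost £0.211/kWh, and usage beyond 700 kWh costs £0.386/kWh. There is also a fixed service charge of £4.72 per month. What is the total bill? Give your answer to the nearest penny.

£76.90

Usage = 16.6 kWh/day × 31 days = 514.6 kWh
First 400 kWh × £0.120 = £48.00
Next 114.6 kWh × £0.211 = £24.18
Remaining tier: 0 kWh (not reached)
Energy charge = £72.18; + service £4.72 = £76.90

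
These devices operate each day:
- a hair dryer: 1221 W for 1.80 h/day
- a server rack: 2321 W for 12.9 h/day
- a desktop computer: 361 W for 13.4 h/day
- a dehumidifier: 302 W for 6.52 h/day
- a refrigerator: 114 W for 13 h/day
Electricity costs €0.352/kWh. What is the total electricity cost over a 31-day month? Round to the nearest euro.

hair dryer: 1221 W × 1.80 h × 31 d = 68,132 Wh = 68.13 kWh
server rack: 2321 W × 12.9 h × 31 d = 928,168 Wh = 928.2 kWh
desktop computer: 361 W × 13.4 h × 31 d = 149,959 Wh = 150 kWh
dehumidifier: 302 W × 6.52 h × 31 d = 61,040 Wh = 61.04 kWh
refrigerator: 114 W × 13 h × 31 d = 45,942 Wh = 45.94 kWh
Total energy = 68.13 + 928.2 + 150 + 61.04 + 45.94 = 1,253 kWh
Cost = 1,253 kWh × €0.352 = €441.14 ≈ €441

€441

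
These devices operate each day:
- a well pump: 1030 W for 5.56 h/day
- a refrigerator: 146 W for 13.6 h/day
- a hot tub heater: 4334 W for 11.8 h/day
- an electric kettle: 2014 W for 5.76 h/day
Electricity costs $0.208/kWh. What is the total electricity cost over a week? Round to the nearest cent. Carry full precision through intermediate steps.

well pump: 1030 W × 5.56 h × 7 d = 40,088 Wh = 40.09 kWh
refrigerator: 146 W × 13.6 h × 7 d = 13,899 Wh = 13.9 kWh
hot tub heater: 4334 W × 11.8 h × 7 d = 357,988 Wh = 358 kWh
electric kettle: 2014 W × 5.76 h × 7 d = 81,204 Wh = 81.2 kWh
Total energy = 40.09 + 13.9 + 358 + 81.2 = 493.2 kWh
Cost = 493.2 kWh × $0.208 = $102.58

$102.58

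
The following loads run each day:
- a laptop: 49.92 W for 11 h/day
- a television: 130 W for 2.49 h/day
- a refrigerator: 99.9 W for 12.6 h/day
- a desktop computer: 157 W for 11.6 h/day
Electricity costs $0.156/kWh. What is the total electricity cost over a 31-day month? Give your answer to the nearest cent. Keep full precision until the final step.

laptop: 49.92 W × 11 h × 31 d = 17,023 Wh = 17.02 kWh
television: 130 W × 2.49 h × 31 d = 10,035 Wh = 10.03 kWh
refrigerator: 99.9 W × 12.6 h × 31 d = 39,021 Wh = 39.02 kWh
desktop computer: 157 W × 11.6 h × 31 d = 56,457 Wh = 56.46 kWh
Total energy = 17.02 + 10.03 + 39.02 + 56.46 = 122.5 kWh
Cost = 122.5 kWh × $0.156 = $19.12

$19.12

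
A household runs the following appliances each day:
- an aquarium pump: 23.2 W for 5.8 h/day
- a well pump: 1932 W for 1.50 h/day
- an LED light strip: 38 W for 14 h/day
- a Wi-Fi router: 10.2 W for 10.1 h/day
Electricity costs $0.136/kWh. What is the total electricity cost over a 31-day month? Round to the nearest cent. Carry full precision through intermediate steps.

aquarium pump: 23.2 W × 5.8 h × 31 d = 4,171 Wh = 4.171 kWh
well pump: 1932 W × 1.50 h × 31 d = 89,838 Wh = 89.84 kWh
LED light strip: 38 W × 14 h × 31 d = 16,492 Wh = 16.49 kWh
Wi-Fi router: 10.2 W × 10.1 h × 31 d = 3,194 Wh = 3.194 kWh
Total energy = 4.171 + 89.84 + 16.49 + 3.194 = 113.7 kWh
Cost = 113.7 kWh × $0.136 = $15.46

$15.46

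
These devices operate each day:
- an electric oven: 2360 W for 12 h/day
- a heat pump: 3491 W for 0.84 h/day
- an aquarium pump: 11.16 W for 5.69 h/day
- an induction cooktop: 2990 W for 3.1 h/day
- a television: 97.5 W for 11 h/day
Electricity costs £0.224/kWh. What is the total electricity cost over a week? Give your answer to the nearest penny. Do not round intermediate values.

£65.32

electric oven: 2360 W × 12 h × 7 d = 198,240 Wh = 198.2 kWh
heat pump: 3491 W × 0.84 h × 7 d = 20,527 Wh = 20.53 kWh
aquarium pump: 11.16 W × 5.69 h × 7 d = 445 Wh = 0.4445 kWh
induction cooktop: 2990 W × 3.1 h × 7 d = 64,883 Wh = 64.88 kWh
television: 97.5 W × 11 h × 7 d = 7,508 Wh = 7.508 kWh
Total energy = 198.2 + 20.53 + 0.4445 + 64.88 + 7.508 = 291.6 kWh
Cost = 291.6 kWh × £0.224 = £65.32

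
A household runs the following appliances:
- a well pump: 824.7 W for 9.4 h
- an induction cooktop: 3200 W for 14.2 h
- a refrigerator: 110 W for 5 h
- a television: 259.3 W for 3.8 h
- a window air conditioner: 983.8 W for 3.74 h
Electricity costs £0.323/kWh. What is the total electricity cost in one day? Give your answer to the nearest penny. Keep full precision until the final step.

£18.87

well pump: 824.7 W × 9.4 h = 7,752 Wh = 7.752 kWh
induction cooktop: 3200 W × 14.2 h = 45,440 Wh = 45.44 kWh
refrigerator: 110 W × 5 h = 550 Wh = 0.55 kWh
television: 259.3 W × 3.8 h = 985 Wh = 0.9853 kWh
window air conditioner: 983.8 W × 3.74 h = 3,679 Wh = 3.679 kWh
Total energy = 7.752 + 45.44 + 0.55 + 0.9853 + 3.679 = 58.41 kWh
Cost = 58.41 kWh × £0.323 = £18.87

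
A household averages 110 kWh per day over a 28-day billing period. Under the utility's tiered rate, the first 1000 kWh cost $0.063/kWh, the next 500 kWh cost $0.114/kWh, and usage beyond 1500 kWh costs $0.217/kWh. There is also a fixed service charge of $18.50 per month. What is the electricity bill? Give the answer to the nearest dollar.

$481

Usage = 110 kWh/day × 28 days = 3080 kWh
First 1000 kWh × $0.063 = $63.00
Next 500 kWh × $0.114 = $57.00
Remaining 1580 kWh × $0.217 = $342.86
Energy charge = $462.86; + service $18.50 = $481.36 ≈ $481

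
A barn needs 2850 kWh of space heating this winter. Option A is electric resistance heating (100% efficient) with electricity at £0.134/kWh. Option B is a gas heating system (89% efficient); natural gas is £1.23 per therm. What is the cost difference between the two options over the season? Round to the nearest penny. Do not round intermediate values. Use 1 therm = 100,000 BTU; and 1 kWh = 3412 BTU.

£247.51

Heat load = 2850 kWh × 3412 = 9,724,200 BTU
Gas: input = 9,724,200 / 0.890 = 10,926,067 BTU = 109.3 therm → 109.3 × £1.23 = £134.39
Electric: 9,724,200 BTU / 3412 = 2,850 kWh → × £0.134 = £381.90
Difference = |£134.39 − £381.90| = £247.51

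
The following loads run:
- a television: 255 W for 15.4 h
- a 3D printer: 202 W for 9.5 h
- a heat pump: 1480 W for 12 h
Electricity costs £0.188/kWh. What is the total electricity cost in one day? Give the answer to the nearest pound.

£4

television: 255 W × 15.4 h = 3,927 Wh = 3.927 kWh
3D printer: 202 W × 9.5 h = 1,919 Wh = 1.919 kWh
heat pump: 1480 W × 12 h = 17,760 Wh = 17.76 kWh
Total energy = 3.927 + 1.919 + 17.76 = 23.61 kWh
Cost = 23.61 kWh × £0.188 = £4.44 ≈ £4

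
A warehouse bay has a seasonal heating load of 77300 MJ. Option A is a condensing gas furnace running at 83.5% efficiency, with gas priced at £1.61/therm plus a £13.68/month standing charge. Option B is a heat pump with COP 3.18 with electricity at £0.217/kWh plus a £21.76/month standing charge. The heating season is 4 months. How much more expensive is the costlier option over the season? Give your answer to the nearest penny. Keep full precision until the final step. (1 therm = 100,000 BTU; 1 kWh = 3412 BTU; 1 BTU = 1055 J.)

Heat load = 77300 MJ = 77,300,000,000 J / 1055 = 73,270,142 BTU
Gas: input = 73,270,142 / 0.835 = 87,748,673 BTU = 877.5 therm → 877.5 × £1.61 = £1,412.75; + 4 × £13.68 standing = £1,467.47
Heat pump: 73,270,142 BTU / 3412 = 21,470 kWh heat; / 3.18 = 6,753 kWh in → × £0.217 = £1,465.38; + 4 × £21.76 standing = £1,552.42
Difference = |£1,467.47 − £1,552.42| = £84.95

£84.95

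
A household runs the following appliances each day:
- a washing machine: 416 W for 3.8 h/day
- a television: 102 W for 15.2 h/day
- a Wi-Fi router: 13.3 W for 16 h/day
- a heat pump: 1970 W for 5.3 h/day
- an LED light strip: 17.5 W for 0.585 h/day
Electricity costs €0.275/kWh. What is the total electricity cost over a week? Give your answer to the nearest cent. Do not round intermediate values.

washing machine: 416 W × 3.8 h × 7 d = 11,066 Wh = 11.07 kWh
television: 102 W × 15.2 h × 7 d = 10,853 Wh = 10.85 kWh
Wi-Fi router: 13.3 W × 16 h × 7 d = 1,490 Wh = 1.49 kWh
heat pump: 1970 W × 5.3 h × 7 d = 73,087 Wh = 73.09 kWh
LED light strip: 17.5 W × 0.585 h × 7 d = 72 Wh = 0.07166 kWh
Total energy = 11.07 + 10.85 + 1.49 + 73.09 + 0.07166 = 96.57 kWh
Cost = 96.57 kWh × €0.275 = €26.56

€26.56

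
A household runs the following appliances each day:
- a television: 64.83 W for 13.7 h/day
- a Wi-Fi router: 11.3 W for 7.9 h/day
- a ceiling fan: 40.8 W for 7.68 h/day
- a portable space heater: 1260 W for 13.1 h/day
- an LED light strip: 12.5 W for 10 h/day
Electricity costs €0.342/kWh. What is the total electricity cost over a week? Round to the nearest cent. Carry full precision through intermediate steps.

television: 64.83 W × 13.7 h × 7 d = 6,217 Wh = 6.217 kWh
Wi-Fi router: 11.3 W × 7.9 h × 7 d = 625 Wh = 0.6249 kWh
ceiling fan: 40.8 W × 7.68 h × 7 d = 2,193 Wh = 2.193 kWh
portable space heater: 1260 W × 13.1 h × 7 d = 115,542 Wh = 115.5 kWh
LED light strip: 12.5 W × 10 h × 7 d = 875 Wh = 0.875 kWh
Total energy = 6.217 + 0.6249 + 2.193 + 115.5 + 0.875 = 125.5 kWh
Cost = 125.5 kWh × €0.342 = €42.90

€42.90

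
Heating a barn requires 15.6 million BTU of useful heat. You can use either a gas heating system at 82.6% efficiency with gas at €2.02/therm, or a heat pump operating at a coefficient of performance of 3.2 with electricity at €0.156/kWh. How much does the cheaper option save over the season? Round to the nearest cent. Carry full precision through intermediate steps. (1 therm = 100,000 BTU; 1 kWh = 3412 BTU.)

Heat load = 15.6 × 10⁶ BTU = 15,600,000 BTU
Gas: input = 15,600,000 / 0.826 = 18,886,199 BTU = 188.9 therm → 188.9 × €2.02 = €381.50
Heat pump: 15,600,000 BTU / 3412 = 4,572 kWh heat; / 3.2 = 1,429 kWh in → × €0.156 = €222.89
Difference = |€381.50 − €222.89| = €158.61

€158.61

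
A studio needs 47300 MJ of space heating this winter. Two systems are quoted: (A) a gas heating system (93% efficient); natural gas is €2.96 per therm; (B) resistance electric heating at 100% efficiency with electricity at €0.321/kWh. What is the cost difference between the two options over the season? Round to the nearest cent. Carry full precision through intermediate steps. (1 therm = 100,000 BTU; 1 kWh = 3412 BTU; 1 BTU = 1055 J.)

€2791.00

Heat load = 47300 MJ = 47,300,000,000 J / 1055 = 44,834,123 BTU
Gas: input = 44,834,123 / 0.93 = 48,208,735 BTU = 482.1 therm → 482.1 × €2.96 = €1,426.98
Electric: 44,834,123 BTU / 3412 = 13,140 kWh → × €0.321 = €4,217.98
Difference = |€1,426.98 − €4,217.98| = €2,791.00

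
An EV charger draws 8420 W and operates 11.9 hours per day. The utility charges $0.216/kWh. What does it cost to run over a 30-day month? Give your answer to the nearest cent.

$649.28

Energy = 8420 W × 11.9 h/day × 30 days = 3,005,940 Wh = 3,006 kWh
Cost = 3,006 kWh × $0.216/kWh = $649.28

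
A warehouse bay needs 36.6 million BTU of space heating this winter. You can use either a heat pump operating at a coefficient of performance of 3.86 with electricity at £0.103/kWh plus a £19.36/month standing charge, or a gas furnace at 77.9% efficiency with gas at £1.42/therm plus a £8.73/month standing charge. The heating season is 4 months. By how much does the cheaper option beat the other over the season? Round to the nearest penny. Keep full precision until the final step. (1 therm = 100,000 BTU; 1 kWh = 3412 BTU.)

£338.41

Heat load = 36.6 × 10⁶ BTU = 36,600,000 BTU
Gas: input = 36,600,000 / 0.779 = 46,983,312 BTU = 469.8 therm → 469.8 × £1.42 = £667.16; + 4 × £8.73 standing = £702.08
Heat pump: 36,600,000 BTU / 3412 = 10,730 kWh heat; / 3.86 = 2,779 kWh in → × £0.103 = £286.23; + 4 × £19.36 standing = £363.67
Difference = |£702.08 − £363.67| = £338.41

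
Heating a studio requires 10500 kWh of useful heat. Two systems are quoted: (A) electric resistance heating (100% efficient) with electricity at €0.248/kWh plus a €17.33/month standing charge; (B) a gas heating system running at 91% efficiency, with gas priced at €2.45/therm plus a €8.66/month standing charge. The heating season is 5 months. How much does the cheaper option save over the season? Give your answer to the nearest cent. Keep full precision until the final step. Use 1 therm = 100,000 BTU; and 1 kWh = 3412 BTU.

€1682.80

Heat load = 10500 kWh × 3412 = 35,826,000 BTU
Gas: input = 35,826,000 / 0.91 = 39,369,231 BTU = 393.7 therm → 393.7 × €2.45 = €964.55; + 5 × €8.66 standing = €1,007.85
Electric: 35,826,000 BTU / 3412 = 10,500 kWh → × €0.248 = €2,604.00; + 5 × €17.33 standing = €2,690.65
Difference = |€1,007.85 − €2,690.65| = €1,682.80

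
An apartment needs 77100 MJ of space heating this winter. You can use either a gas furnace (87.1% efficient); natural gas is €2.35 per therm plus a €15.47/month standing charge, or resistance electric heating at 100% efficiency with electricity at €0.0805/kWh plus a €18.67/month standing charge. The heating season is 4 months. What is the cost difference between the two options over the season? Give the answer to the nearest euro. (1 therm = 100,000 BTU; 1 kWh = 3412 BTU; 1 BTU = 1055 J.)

Heat load = 77100 MJ = 77,100,000,000 J / 1055 = 73,080,569 BTU
Gas: input = 73,080,569 / 0.871 = 83,904,212 BTU = 839 therm → 839 × €2.35 = €1,971.75; + 4 × €15.47 standing = €2,033.63
Electric: 73,080,569 BTU / 3412 = 21,420 kWh → × €0.0805 = €1,724.20; + 4 × €18.67 standing = €1,798.88
Difference = |€2,033.63 − €1,798.88| = €234.74 ≈ €235

€235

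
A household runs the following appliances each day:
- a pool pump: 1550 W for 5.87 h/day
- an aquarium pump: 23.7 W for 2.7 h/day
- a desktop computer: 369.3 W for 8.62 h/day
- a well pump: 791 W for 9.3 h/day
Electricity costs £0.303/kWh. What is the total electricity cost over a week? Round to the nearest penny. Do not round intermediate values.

pool pump: 1550 W × 5.87 h × 7 d = 63,690 Wh = 63.69 kWh
aquarium pump: 23.7 W × 2.7 h × 7 d = 448 Wh = 0.4479 kWh
desktop computer: 369.3 W × 8.62 h × 7 d = 22,284 Wh = 22.28 kWh
well pump: 791 W × 9.3 h × 7 d = 51,494 Wh = 51.49 kWh
Total energy = 63.69 + 0.4479 + 22.28 + 51.49 = 137.9 kWh
Cost = 137.9 kWh × £0.303 = £41.79

£41.79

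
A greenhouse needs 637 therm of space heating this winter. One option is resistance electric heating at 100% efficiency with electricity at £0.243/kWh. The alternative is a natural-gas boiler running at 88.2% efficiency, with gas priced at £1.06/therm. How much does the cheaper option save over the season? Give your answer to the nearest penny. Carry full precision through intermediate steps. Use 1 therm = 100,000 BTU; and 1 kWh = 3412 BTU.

£3771.11

Heat load = 637 therm × 100,000 = 63,700,000 BTU
Gas: input = 63,700,000 / 0.882 = 72,222,222 BTU = 722.2 therm → 722.2 × £1.06 = £765.56
Electric: 63,700,000 BTU / 3412 = 18,670 kWh → × £0.243 = £4,536.66
Difference = |£765.56 − £4,536.66| = £3,771.11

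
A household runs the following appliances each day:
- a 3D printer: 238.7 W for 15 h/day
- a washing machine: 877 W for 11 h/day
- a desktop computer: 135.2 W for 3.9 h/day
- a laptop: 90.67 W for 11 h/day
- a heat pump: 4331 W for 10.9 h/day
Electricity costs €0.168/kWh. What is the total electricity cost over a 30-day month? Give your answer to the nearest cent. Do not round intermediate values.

€312.28

3D printer: 238.7 W × 15 h × 30 d = 107,415 Wh = 107.4 kWh
washing machine: 877 W × 11 h × 30 d = 289,410 Wh = 289.4 kWh
desktop computer: 135.2 W × 3.9 h × 30 d = 15,818 Wh = 15.82 kWh
laptop: 90.67 W × 11 h × 30 d = 29,921 Wh = 29.92 kWh
heat pump: 4331 W × 10.9 h × 30 d = 1,416,237 Wh = 1,416 kWh
Total energy = 107.4 + 289.4 + 15.82 + 29.92 + 1,416 = 1,859 kWh
Cost = 1,859 kWh × €0.168 = €312.28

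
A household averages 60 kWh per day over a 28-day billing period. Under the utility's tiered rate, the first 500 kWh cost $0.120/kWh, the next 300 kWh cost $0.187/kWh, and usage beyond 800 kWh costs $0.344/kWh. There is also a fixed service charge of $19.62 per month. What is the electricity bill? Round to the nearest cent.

$438.44

Usage = 60 kWh/day × 28 days = 1680 kWh
First 500 kWh × $0.120 = $60.00
Next 300 kWh × $0.187 = $56.10
Remaining 880 kWh × $0.344 = $302.72
Energy charge = $418.82; + service $19.62 = $438.44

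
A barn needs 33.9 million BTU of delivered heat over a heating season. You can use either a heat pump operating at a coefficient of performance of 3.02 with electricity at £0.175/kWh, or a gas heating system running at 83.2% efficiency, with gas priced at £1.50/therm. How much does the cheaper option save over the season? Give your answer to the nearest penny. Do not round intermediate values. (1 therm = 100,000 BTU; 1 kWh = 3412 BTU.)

Heat load = 33.9 × 10⁶ BTU = 33,900,000 BTU
Gas: input = 33,900,000 / 0.832 = 40,745,192 BTU = 407.5 therm → 407.5 × £1.50 = £611.18
Heat pump: 33,900,000 BTU / 3412 = 9,936 kWh heat; / 3.02 = 3,290 kWh in → × £0.175 = £575.73
Difference = |£611.18 − £575.73| = £35.44

£35.44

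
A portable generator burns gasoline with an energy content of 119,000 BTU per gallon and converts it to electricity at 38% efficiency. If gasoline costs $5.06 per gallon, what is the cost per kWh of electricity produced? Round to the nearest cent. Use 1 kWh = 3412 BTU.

$0.38

Electrical output per gallon = 119,000 BTU × 0.38 / 3412 BTU/kWh = 13.25 kWh
Cost per kWh = $5.06 / 13.25 kWh = $0.382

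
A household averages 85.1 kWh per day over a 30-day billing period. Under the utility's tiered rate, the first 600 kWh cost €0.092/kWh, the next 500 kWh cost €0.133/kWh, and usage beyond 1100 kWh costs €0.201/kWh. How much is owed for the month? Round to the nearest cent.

€413.75

Usage = 85.1 kWh/day × 30 days = 2553 kWh
First 600 kWh × €0.092 = €55.20
Next 500 kWh × €0.133 = €66.50
Remaining 1453 kWh × €0.201 = €292.05
Total = €413.75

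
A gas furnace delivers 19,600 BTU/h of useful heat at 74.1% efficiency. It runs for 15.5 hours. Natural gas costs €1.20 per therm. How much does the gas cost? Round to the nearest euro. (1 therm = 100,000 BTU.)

€5

Heat delivered = 19,600 BTU/h × 15.5 h = 303,800 BTU
Gas input = 303,800 / 0.741 = 409,987 BTU
= 409,987 / 100,000 = 4.1 therm
Cost = 4.1 × €1.20/therm = €4.92 ≈ €5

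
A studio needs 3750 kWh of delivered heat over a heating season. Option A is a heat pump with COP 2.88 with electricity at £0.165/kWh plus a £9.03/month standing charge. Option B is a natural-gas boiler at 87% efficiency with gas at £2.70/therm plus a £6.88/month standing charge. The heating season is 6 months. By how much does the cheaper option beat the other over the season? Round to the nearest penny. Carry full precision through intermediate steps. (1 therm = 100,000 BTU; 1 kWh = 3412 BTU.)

Heat load = 3750 kWh × 3412 = 12,795,000 BTU
Gas: input = 12,795,000 / 0.87 = 14,706,897 BTU = 147.1 therm → 147.1 × £2.70 = £397.09; + 6 × £6.88 standing = £438.37
Heat pump: 12,795,000 BTU / 3412 = 3,750 kWh heat; / 2.88 = 1,302 kWh in → × £0.165 = £214.84; + 6 × £9.03 standing = £269.02
Difference = |£438.37 − £269.02| = £169.34

£169.34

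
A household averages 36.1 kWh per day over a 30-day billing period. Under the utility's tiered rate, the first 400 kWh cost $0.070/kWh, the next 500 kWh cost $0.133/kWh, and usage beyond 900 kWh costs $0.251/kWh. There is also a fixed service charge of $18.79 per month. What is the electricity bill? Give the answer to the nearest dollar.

$159

Usage = 36.1 kWh/day × 30 days = 1083 kWh
First 400 kWh × $0.070 = $28.00
Next 500 kWh × $0.133 = $66.50
Remaining 183 kWh × $0.251 = $45.93
Energy charge = $140.43; + service $18.79 = $159.22 ≈ $159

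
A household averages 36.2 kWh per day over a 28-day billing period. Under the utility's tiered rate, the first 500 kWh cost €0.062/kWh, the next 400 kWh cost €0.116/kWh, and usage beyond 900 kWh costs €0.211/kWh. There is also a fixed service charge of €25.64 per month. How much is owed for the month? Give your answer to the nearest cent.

Usage = 36.2 kWh/day × 28 days = 1013.6 kWh
First 500 kWh × €0.062 = €31.00
Next 400 kWh × €0.116 = €46.40
Remaining 113.6 kWh × €0.211 = €23.97
Energy charge = €101.37; + service €25.64 = €127.01

€127.01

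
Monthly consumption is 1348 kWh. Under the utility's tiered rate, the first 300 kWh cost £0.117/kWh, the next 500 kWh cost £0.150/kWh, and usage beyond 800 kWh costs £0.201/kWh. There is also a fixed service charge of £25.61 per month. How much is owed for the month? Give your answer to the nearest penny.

First 300 kWh × £0.117 = £35.10
Next 500 kWh × £0.150 = £75.00
Remaining 548 kWh × £0.201 = £110.15
Energy charge = £220.25; + service £25.61 = £245.86

£245.86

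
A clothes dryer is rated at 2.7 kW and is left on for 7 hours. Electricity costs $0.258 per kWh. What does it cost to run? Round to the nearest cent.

$4.88

Energy = 2700 W × 7 h = 18,900 Wh = 18.9 kWh
Cost = 18.9 kWh × $0.258/kWh = $4.88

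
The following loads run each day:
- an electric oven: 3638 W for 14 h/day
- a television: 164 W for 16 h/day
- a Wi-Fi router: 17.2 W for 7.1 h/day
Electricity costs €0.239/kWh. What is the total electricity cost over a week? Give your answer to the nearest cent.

electric oven: 3638 W × 14 h × 7 d = 356,524 Wh = 356.5 kWh
television: 164 W × 16 h × 7 d = 18,368 Wh = 18.37 kWh
Wi-Fi router: 17.2 W × 7.1 h × 7 d = 855 Wh = 0.8548 kWh
Total energy = 356.5 + 18.37 + 0.8548 = 375.7 kWh
Cost = 375.7 kWh × €0.239 = €89.80

€89.80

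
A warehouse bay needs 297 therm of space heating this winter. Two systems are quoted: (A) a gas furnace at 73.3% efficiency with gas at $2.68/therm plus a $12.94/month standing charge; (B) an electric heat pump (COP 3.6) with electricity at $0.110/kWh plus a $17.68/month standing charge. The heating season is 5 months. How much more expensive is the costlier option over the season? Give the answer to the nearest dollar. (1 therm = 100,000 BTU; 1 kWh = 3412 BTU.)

Heat load = 297 therm × 100,000 = 29,700,000 BTU
Gas: input = 29,700,000 / 0.733 = 40,518,417 BTU = 405.2 therm → 405.2 × $2.68 = $1,085.89; + 5 × $12.94 standing = $1,150.59
Heat pump: 29,700,000 BTU / 3412 = 8,705 kWh heat; / 3.6 = 2,418 kWh in → × $0.110 = $265.97; + 5 × $17.68 standing = $354.37
Difference = |$1,150.59 − $354.37| = $796.22 ≈ $796

$796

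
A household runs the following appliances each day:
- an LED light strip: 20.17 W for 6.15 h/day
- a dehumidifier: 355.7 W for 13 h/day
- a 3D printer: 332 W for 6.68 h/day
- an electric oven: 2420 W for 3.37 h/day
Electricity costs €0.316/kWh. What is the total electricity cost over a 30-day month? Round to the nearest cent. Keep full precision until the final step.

€143.35

LED light strip: 20.17 W × 6.15 h × 30 d = 3,721 Wh = 3.721 kWh
dehumidifier: 355.7 W × 13 h × 30 d = 138,723 Wh = 138.7 kWh
3D printer: 332 W × 6.68 h × 30 d = 66,533 Wh = 66.53 kWh
electric oven: 2420 W × 3.37 h × 30 d = 244,662 Wh = 244.7 kWh
Total energy = 3.721 + 138.7 + 66.53 + 244.7 = 453.6 kWh
Cost = 453.6 kWh × €0.316 = €143.35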